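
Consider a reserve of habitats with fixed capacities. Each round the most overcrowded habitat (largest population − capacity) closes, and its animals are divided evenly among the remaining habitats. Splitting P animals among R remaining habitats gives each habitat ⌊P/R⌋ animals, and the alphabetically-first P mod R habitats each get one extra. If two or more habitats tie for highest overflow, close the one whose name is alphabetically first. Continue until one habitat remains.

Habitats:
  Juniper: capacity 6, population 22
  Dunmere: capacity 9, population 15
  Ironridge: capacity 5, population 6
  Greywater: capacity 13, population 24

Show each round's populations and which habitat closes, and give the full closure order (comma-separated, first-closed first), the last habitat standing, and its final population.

Closure order: Juniper, Greywater, Dunmere
Last habitat: Ironridge with 67 animals

Round 1: Dunmere=15 Greywater=24 Ironridge=6 Juniper=22 → close Juniper (overflow 16)
  22÷3 = 7 each, +1 to first 1
Round 2: Dunmere=23 Greywater=31 Ironridge=13 → close Greywater (overflow 18)
  31÷2 = 15 each, +1 to first 1
Round 3: Dunmere=39 Ironridge=28 → close Dunmere (overflow 30)
  39÷1 = 39 each, +1 to first 0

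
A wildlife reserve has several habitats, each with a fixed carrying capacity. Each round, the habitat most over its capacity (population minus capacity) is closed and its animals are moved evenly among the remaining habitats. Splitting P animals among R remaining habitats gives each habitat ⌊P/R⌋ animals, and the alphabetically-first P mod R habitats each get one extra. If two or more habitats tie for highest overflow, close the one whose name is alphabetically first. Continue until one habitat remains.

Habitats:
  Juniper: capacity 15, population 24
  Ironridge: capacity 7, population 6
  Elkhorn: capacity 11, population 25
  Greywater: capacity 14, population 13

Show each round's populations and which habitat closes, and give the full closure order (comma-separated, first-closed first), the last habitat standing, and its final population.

Round 1: Elkhorn=25 Greywater=13 Ironridge=6 Juniper=24 → close Elkhorn (overflow 14)
  25÷3 = 8 each, +1 to first 1
Round 2: Greywater=22 Ironridge=14 Juniper=32 → close Juniper (overflow 17)
  32÷2 = 16 each, +1 to first 0
Round 3: Greywater=38 Ironridge=30 → close Greywater (overflow 24)
  38÷1 = 38 each, +1 to first 0

Closure order: Elkhorn, Juniper, Greywater
Last habitat: Ironridge with 68 animals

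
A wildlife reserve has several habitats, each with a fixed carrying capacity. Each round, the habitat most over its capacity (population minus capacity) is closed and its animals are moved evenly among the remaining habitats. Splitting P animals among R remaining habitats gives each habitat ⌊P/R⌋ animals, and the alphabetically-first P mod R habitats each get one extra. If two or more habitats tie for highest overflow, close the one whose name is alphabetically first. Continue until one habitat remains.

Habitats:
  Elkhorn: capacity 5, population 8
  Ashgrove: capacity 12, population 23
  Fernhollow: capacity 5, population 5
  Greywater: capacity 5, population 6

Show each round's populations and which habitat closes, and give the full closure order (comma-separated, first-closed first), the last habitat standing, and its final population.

Round 1: Ashgrove=23 Elkhorn=8 Fernhollow=5 Greywater=6 → close Ashgrove (overflow 11)
  23÷3 = 7 each, +1 to first 2
Round 2: Elkhorn=16 Fernhollow=13 Greywater=13 → close Elkhorn (overflow 11)
  16÷2 = 8 each, +1 to first 0
Round 3: Fernhollow=21 Greywater=21 → close Fernhollow (overflow 16)
  21÷1 = 21 each, +1 to first 0

Closure order: Ashgrove, Elkhorn, Fernhollow
Last habitat: Greywater with 42 animals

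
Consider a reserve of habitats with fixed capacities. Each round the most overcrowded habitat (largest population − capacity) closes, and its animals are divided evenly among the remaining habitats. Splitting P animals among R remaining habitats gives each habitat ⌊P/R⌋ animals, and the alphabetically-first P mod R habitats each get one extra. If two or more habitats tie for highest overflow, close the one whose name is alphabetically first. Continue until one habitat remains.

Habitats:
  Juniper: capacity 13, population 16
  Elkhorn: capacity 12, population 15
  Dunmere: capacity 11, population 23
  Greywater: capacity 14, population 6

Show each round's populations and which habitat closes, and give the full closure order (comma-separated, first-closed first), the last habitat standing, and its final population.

Closure order: Dunmere, Elkhorn, Juniper
Last habitat: Greywater with 60 animals

Round 1: Dunmere=23 Elkhorn=15 Greywater=6 Juniper=16 → close Dunmere (overflow 12)
  23÷3 = 7 each, +1 to first 2
Round 2: Elkhorn=23 Greywater=14 Juniper=23 → close Elkhorn (overflow 11)
  23÷2 = 11 each, +1 to first 1
Round 3: Greywater=26 Juniper=34 → close Juniper (overflow 21)
  34÷1 = 34 each, +1 to first 0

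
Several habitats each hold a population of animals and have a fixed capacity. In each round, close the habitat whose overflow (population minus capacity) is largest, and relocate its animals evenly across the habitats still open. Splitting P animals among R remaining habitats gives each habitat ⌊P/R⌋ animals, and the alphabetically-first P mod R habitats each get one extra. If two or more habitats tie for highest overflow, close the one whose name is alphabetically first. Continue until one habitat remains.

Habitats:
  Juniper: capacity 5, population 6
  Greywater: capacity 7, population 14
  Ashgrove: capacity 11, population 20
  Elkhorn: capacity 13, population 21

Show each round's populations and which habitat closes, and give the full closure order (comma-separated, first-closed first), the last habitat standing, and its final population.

Closure order: Ashgrove, Elkhorn, Greywater
Last habitat: Juniper with 61 animals

Round 1: Ashgrove=20 Elkhorn=21 Greywater=14 Juniper=6 → close Ashgrove (overflow 9)
  20÷3 = 6 each, +1 to first 2
Round 2: Elkhorn=28 Greywater=21 Juniper=12 → close Elkhorn (overflow 15)
  28÷2 = 14 each, +1 to first 0
Round 3: Greywater=35 Juniper=26 → close Greywater (overflow 28)
  35÷1 = 35 each, +1 to first 0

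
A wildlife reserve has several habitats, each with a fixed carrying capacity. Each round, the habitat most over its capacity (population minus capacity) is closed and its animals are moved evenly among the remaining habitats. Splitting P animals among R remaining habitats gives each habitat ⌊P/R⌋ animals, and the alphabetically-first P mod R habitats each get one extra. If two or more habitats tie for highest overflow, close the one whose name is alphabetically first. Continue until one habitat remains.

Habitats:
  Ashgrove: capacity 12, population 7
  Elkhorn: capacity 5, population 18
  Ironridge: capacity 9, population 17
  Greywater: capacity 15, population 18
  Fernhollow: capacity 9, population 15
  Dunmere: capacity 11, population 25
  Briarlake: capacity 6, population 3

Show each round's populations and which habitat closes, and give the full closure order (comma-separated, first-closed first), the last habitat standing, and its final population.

Round 1: Ashgrove=7 Briarlake=3 Dunmere=25 Elkhorn=18 Fernhollow=15 Greywater=18 Ironridge=17 → close Dunmere (overflow 14)
  25÷6 = 4 each, +1 to first 1
Round 2: Ashgrove=12 Briarlake=7 Elkhorn=22 Fernhollow=19 Greywater=22 Ironridge=21 → close Elkhorn (overflow 17)
  22÷5 = 4 each, +1 to first 2
Round 3: Ashgrove=17 Briarlake=12 Fernhollow=23 Greywater=26 Ironridge=25 → close Ironridge (overflow 16)
  25÷4 = 6 each, +1 to first 1
Round 4: Ashgrove=24 Briarlake=18 Fernhollow=29 Greywater=32 → close Fernhollow (overflow 20)
  29÷3 = 9 each, +1 to first 2
Round 5: Ashgrove=34 Briarlake=28 Greywater=41 → close Greywater (overflow 26)
  41÷2 = 20 each, +1 to first 1
Round 6: Ashgrove=55 Briarlake=48 → close Ashgrove (overflow 43)
  55÷1 = 55 each, +1 to first 0

Closure order: Dunmere, Elkhorn, Ironridge, Fernhollow, Greywater, Ashgrove
Last habitat: Briarlake with 103 animals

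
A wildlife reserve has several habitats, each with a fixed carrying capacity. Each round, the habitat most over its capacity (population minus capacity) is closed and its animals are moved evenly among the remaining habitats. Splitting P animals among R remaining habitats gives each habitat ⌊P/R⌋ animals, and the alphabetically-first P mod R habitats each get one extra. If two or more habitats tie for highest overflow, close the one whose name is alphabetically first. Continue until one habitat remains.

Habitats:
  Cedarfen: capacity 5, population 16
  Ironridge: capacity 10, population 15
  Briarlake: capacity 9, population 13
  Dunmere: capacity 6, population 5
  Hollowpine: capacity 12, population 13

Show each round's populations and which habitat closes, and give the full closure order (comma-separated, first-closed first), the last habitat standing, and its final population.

Round 1: Briarlake=13 Cedarfen=16 Dunmere=5 Hollowpine=13 Ironridge=15 → close Cedarfen (overflow 11)
  16÷4 = 4 each, +1 to first 0
Round 2: Briarlake=17 Dunmere=9 Hollowpine=17 Ironridge=19 → close Ironridge (overflow 9)
  19÷3 = 6 each, +1 to first 1
Round 3: Briarlake=24 Dunmere=15 Hollowpine=23 → close Briarlake (overflow 15)
  24÷2 = 12 each, +1 to first 0
Round 4: Dunmere=27 Hollowpine=35 → close Hollowpine (overflow 23)
  35÷1 = 35 each, +1 to first 0

Closure order: Cedarfen, Ironridge, Briarlake, Hollowpine
Last habitat: Dunmere with 62 animals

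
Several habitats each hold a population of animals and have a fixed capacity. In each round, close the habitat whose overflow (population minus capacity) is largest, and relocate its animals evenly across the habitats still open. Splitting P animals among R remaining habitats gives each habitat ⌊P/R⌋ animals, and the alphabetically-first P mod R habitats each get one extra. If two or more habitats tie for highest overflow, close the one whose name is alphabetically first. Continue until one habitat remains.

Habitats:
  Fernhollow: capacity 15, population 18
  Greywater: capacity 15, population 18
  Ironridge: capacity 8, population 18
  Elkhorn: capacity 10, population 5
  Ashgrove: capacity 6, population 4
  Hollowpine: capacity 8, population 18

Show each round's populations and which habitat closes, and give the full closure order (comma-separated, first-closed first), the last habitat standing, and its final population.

Round 1: Ashgrove=4 Elkhorn=5 Fernhollow=18 Greywater=18 Hollowpine=18 Ironridge=18 → close Hollowpine (overflow 10)
  18÷5 = 3 each, +1 to first 3
Round 2: Ashgrove=8 Elkhorn=9 Fernhollow=22 Greywater=21 Ironridge=21 → close Ironridge (overflow 13)
  21÷4 = 5 each, +1 to first 1
Round 3: Ashgrove=14 Elkhorn=14 Fernhollow=27 Greywater=26 → close Fernhollow (overflow 12)
  27÷3 = 9 each, +1 to first 0
Round 4: Ashgrove=23 Elkhorn=23 Greywater=35 → close Greywater (overflow 20)
  35÷2 = 17 each, +1 to first 1
Round 5: Ashgrove=41 Elkhorn=40 → close Ashgrove (overflow 35)
  41÷1 = 41 each, +1 to first 0

Closure order: Hollowpine, Ironridge, Fernhollow, Greywater, Ashgrove
Last habitat: Elkhorn with 81 animals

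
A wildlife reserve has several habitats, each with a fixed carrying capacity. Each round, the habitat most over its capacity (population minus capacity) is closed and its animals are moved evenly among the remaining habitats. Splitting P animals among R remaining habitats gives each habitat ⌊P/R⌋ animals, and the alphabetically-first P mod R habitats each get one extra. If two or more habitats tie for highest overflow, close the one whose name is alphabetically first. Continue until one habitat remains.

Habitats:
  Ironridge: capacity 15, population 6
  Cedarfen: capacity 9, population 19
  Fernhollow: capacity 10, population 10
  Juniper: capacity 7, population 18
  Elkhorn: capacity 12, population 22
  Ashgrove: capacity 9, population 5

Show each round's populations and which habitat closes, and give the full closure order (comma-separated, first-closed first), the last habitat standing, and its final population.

Round 1: Ashgrove=5 Cedarfen=19 Elkhorn=22 Fernhollow=10 Ironridge=6 Juniper=18 → close Juniper (overflow 11)
  18÷5 = 3 each, +1 to first 3
Round 2: Ashgrove=9 Cedarfen=23 Elkhorn=26 Fernhollow=13 Ironridge=9 → close Cedarfen (overflow 14)
  23÷4 = 5 each, +1 to first 3
Round 3: Ashgrove=15 Elkhorn=32 Fernhollow=19 Ironridge=14 → close Elkhorn (overflow 20)
  32÷3 = 10 each, +1 to first 2
Round 4: Ashgrove=26 Fernhollow=30 Ironridge=24 → close Fernhollow (overflow 20)
  30÷2 = 15 each, +1 to first 0
Round 5: Ashgrove=41 Ironridge=39 → close Ashgrove (overflow 32)
  41÷1 = 41 each, +1 to first 0

Closure order: Juniper, Cedarfen, Elkhorn, Fernhollow, Ashgrove
Last habitat: Ironridge with 80 animals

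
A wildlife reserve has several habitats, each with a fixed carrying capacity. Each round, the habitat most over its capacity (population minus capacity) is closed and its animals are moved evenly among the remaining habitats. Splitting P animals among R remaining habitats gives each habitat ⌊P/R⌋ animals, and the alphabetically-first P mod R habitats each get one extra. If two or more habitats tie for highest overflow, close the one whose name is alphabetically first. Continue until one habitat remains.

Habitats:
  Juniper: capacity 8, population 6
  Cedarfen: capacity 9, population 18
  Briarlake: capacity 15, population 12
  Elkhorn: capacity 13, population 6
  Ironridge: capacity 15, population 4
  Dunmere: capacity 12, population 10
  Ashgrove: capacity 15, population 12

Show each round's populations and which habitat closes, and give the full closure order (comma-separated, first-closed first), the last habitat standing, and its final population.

Round 1: Ashgrove=12 Briarlake=12 Cedarfen=18 Dunmere=10 Elkhorn=6 Ironridge=4 Juniper=6 → close Cedarfen (overflow 9)
  18÷6 = 3 each, +1 to first 0
Round 2: Ashgrove=15 Briarlake=15 Dunmere=13 Elkhorn=9 Ironridge=7 Juniper=9 → close Dunmere (overflow 1)
  13÷5 = 2 each, +1 to first 3
Round 3: Ashgrove=18 Briarlake=18 Elkhorn=12 Ironridge=9 Juniper=11 → close Ashgrove (overflow 3)
  18÷4 = 4 each, +1 to first 2
Round 4: Briarlake=23 Elkhorn=17 Ironridge=13 Juniper=15 → close Briarlake (overflow 8)
  23÷3 = 7 each, +1 to first 2
Round 5: Elkhorn=25 Ironridge=21 Juniper=22 → close Juniper (overflow 14)
  22÷2 = 11 each, +1 to first 0
Round 6: Elkhorn=36 Ironridge=32 → close Elkhorn (overflow 23)
  36÷1 = 36 each, +1 to first 0

Closure order: Cedarfen, Dunmere, Ashgrove, Briarlake, Juniper, Elkhorn
Last habitat: Ironridge with 68 animals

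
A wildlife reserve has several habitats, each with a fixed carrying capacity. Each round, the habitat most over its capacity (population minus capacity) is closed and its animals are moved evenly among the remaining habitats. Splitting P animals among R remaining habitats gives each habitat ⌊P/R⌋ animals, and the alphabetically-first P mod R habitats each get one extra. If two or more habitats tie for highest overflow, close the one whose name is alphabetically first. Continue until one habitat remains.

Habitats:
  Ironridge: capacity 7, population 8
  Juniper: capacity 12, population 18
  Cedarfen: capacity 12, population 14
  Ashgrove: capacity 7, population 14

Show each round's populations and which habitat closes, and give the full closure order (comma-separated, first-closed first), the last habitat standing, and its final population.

Closure order: Ashgrove, Juniper, Cedarfen
Last habitat: Ironridge with 54 animals

Round 1: Ashgrove=14 Cedarfen=14 Ironridge=8 Juniper=18 → close Ashgrove (overflow 7)
  14÷3 = 4 each, +1 to first 2
Round 2: Cedarfen=19 Ironridge=13 Juniper=22 → close Juniper (overflow 10)
  22÷2 = 11 each, +1 to first 0
Round 3: Cedarfen=30 Ironridge=24 → close Cedarfen (overflow 18)
  30÷1 = 30 each, +1 to first 0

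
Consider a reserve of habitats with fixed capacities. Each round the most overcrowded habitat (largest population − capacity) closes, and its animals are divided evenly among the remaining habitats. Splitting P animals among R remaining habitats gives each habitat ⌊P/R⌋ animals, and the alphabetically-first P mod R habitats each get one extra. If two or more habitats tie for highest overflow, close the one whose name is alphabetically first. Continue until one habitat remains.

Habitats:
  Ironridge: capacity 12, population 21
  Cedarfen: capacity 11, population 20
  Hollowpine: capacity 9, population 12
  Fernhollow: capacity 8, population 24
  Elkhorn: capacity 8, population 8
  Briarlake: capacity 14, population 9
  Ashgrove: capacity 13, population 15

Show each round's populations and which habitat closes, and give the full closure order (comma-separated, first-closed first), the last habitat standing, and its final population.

Closure order: Fernhollow, Cedarfen, Ironridge, Ashgrove, Hollowpine, Elkhorn
Last habitat: Briarlake with 109 animals

Round 1: Ashgrove=15 Briarlake=9 Cedarfen=20 Elkhorn=8 Fernhollow=24 Hollowpine=12 Ironridge=21 → close Fernhollow (overflow 16)
  24÷6 = 4 each, +1 to first 0
Round 2: Ashgrove=19 Briarlake=13 Cedarfen=24 Elkhorn=12 Hollowpine=16 Ironridge=25 → close Cedarfen (overflow 13)
  24÷5 = 4 each, +1 to first 4
Round 3: Ashgrove=24 Briarlake=18 Elkhorn=17 Hollowpine=21 Ironridge=29 → close Ironridge (overflow 17)
  29÷4 = 7 each, +1 to first 1
Round 4: Ashgrove=32 Briarlake=25 Elkhorn=24 Hollowpine=28 → close Ashgrove (overflow 19)
  32÷3 = 10 each, +1 to first 2
Round 5: Briarlake=36 Elkhorn=35 Hollowpine=38 → close Hollowpine (overflow 29)
  38÷2 = 19 each, +1 to first 0
Round 6: Briarlake=55 Elkhorn=54 → close Elkhorn (overflow 46)
  54÷1 = 54 each, +1 to first 0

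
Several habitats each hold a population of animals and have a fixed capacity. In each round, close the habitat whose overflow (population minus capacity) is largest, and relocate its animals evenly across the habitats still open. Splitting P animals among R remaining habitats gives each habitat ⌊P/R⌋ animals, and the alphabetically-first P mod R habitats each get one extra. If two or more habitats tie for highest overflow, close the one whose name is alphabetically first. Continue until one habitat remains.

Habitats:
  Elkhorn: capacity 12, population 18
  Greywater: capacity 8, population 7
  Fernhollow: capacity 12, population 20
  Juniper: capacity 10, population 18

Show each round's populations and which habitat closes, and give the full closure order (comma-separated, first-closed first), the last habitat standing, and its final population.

Round 1: Elkhorn=18 Fernhollow=20 Greywater=7 Juniper=18 → close Fernhollow (overflow 8)
  20÷3 = 6 each, +1 to first 2
Round 2: Elkhorn=25 Greywater=14 Juniper=24 → close Juniper (overflow 14)
  24÷2 = 12 each, +1 to first 0
Round 3: Elkhorn=37 Greywater=26 → close Elkhorn (overflow 25)
  37÷1 = 37 each, +1 to first 0

Closure order: Fernhollow, Juniper, Elkhorn
Last habitat: Greywater with 63 animals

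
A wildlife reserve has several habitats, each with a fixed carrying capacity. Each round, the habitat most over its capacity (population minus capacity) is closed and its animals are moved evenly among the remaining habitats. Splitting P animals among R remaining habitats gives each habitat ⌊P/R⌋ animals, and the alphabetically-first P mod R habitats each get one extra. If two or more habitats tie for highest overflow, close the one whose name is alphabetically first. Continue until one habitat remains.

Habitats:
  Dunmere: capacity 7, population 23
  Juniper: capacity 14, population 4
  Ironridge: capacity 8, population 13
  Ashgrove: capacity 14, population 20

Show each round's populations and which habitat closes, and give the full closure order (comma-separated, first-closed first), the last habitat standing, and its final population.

Closure order: Dunmere, Ashgrove, Ironridge
Last habitat: Juniper with 60 animals

Round 1: Ashgrove=20 Dunmere=23 Ironridge=13 Juniper=4 → close Dunmere (overflow 16)
  23÷3 = 7 each, +1 to first 2
Round 2: Ashgrove=28 Ironridge=21 Juniper=11 → close Ashgrove (overflow 14)
  28÷2 = 14 each, +1 to first 0
Round 3: Ironridge=35 Juniper=25 → close Ironridge (overflow 27)
  35÷1 = 35 each, +1 to first 0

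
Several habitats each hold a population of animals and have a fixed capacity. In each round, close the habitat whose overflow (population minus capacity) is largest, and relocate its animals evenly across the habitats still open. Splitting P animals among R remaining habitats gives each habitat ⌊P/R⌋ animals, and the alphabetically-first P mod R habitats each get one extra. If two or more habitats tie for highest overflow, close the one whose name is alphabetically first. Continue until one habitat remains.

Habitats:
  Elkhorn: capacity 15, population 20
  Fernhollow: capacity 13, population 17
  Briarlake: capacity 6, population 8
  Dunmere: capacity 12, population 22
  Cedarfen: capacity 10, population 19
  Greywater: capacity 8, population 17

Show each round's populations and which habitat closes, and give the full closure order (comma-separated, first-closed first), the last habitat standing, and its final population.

Round 1: Briarlake=8 Cedarfen=19 Dunmere=22 Elkhorn=20 Fernhollow=17 Greywater=17 → close Dunmere (overflow 10)
  22÷5 = 4 each, +1 to first 2
Round 2: Briarlake=13 Cedarfen=24 Elkhorn=24 Fernhollow=21 Greywater=21 → close Cedarfen (overflow 14)
  24÷4 = 6 each, +1 to first 0
Round 3: Briarlake=19 Elkhorn=30 Fernhollow=27 Greywater=27 → close Greywater (overflow 19)
  27÷3 = 9 each, +1 to first 0
Round 4: Briarlake=28 Elkhorn=39 Fernhollow=36 → close Elkhorn (overflow 24)
  39÷2 = 19 each, +1 to first 1
Round 5: Briarlake=48 Fernhollow=55 → close Briarlake (overflow 42)
  48÷1 = 48 each, +1 to first 0

Closure order: Dunmere, Cedarfen, Greywater, Elkhorn, Briarlake
Last habitat: Fernhollow with 103 animals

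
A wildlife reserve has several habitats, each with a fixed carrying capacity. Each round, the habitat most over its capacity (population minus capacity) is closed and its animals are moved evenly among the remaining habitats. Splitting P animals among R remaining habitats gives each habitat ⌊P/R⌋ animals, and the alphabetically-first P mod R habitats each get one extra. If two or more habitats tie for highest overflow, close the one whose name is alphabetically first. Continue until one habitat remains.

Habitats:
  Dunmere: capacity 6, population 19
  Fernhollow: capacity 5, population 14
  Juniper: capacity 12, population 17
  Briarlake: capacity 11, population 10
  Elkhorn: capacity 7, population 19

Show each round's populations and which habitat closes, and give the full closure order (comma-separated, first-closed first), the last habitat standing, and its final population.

Closure order: Dunmere, Elkhorn, Fernhollow, Juniper
Last habitat: Briarlake with 79 animals

Round 1: Briarlake=10 Dunmere=19 Elkhorn=19 Fernhollow=14 Juniper=17 → close Dunmere (overflow 13)
  19÷4 = 4 each, +1 to first 3
Round 2: Briarlake=15 Elkhorn=24 Fernhollow=19 Juniper=21 → close Elkhorn (overflow 17)
  24÷3 = 8 each, +1 to first 0
Round 3: Briarlake=23 Fernhollow=27 Juniper=29 → close Fernhollow (overflow 22)
  27÷2 = 13 each, +1 to first 1
Round 4: Briarlake=37 Juniper=42 → close Juniper (overflow 30)
  42÷1 = 42 each, +1 to first 0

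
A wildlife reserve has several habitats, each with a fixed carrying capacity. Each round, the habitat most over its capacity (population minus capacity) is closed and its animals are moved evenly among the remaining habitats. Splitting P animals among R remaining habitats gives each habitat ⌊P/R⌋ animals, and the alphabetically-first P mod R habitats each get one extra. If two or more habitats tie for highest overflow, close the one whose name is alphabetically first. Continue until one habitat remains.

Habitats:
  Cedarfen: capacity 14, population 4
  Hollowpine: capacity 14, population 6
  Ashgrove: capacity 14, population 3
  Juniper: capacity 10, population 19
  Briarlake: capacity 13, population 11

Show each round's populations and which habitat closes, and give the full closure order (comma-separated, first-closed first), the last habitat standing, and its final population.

Closure order: Juniper, Briarlake, Hollowpine, Ashgrove
Last habitat: Cedarfen with 43 animals

Round 1: Ashgrove=3 Briarlake=11 Cedarfen=4 Hollowpine=6 Juniper=19 → close Juniper (overflow 9)
  19÷4 = 4 each, +1 to first 3
Round 2: Ashgrove=8 Briarlake=16 Cedarfen=9 Hollowpine=10 → close Briarlake (overflow 3)
  16÷3 = 5 each, +1 to first 1
Round 3: Ashgrove=14 Cedarfen=14 Hollowpine=15 → close Hollowpine (overflow 1)
  15÷2 = 7 each, +1 to first 1
Round 4: Ashgrove=22 Cedarfen=21 → close Ashgrove (overflow 8)
  22÷1 = 22 each, +1 to first 0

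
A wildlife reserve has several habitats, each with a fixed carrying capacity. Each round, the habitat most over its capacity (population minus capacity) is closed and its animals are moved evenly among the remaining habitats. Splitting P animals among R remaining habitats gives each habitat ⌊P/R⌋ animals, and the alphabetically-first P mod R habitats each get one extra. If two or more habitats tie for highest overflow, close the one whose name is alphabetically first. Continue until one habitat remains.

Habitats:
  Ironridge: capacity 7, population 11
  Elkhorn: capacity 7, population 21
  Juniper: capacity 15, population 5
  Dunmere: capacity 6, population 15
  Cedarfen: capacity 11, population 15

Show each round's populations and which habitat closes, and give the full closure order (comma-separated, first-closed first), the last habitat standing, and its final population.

Closure order: Elkhorn, Dunmere, Cedarfen, Ironridge
Last habitat: Juniper with 67 animals

Round 1: Cedarfen=15 Dunmere=15 Elkhorn=21 Ironridge=11 Juniper=5 → close Elkhorn (overflow 14)
  21÷4 = 5 each, +1 to first 1
Round 2: Cedarfen=21 Dunmere=20 Ironridge=16 Juniper=10 → close Dunmere (overflow 14)
  20÷3 = 6 each, +1 to first 2
Round 3: Cedarfen=28 Ironridge=23 Juniper=16 → close Cedarfen (overflow 17)
  28÷2 = 14 each, +1 to first 0
Round 4: Ironridge=37 Juniper=30 → close Ironridge (overflow 30)
  37÷1 = 37 each, +1 to first 0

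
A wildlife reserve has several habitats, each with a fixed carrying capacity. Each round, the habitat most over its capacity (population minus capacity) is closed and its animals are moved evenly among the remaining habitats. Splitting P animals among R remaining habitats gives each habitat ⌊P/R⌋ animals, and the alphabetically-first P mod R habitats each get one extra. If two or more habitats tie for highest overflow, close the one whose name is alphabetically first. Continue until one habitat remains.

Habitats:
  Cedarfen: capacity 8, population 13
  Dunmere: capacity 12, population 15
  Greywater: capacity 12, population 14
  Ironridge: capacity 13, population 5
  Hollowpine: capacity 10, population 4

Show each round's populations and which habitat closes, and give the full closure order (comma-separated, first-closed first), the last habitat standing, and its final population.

Closure order: Cedarfen, Dunmere, Greywater, Hollowpine
Last habitat: Ironridge with 51 animals

Round 1: Cedarfen=13 Dunmere=15 Greywater=14 Hollowpine=4 Ironridge=5 → close Cedarfen (overflow 5)
  13÷4 = 3 each, +1 to first 1
Round 2: Dunmere=19 Greywater=17 Hollowpine=7 Ironridge=8 → close Dunmere (overflow 7)
  19÷3 = 6 each, +1 to first 1
Round 3: Greywater=24 Hollowpine=13 Ironridge=14 → close Greywater (overflow 12)
  24÷2 = 12 each, +1 to first 0
Round 4: Hollowpine=25 Ironridge=26 → close Hollowpine (overflow 15)
  25÷1 = 25 each, +1 to first 0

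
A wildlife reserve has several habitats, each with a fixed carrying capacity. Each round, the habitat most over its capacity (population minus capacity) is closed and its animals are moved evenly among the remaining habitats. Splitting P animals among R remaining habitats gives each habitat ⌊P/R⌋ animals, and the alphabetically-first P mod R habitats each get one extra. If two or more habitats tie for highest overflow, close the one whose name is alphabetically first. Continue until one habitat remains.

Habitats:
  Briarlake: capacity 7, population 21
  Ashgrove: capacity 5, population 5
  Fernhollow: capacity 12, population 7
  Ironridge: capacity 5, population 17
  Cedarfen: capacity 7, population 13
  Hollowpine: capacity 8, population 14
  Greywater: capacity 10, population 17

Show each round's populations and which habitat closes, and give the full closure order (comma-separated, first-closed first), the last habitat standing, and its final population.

Closure order: Briarlake, Ironridge, Cedarfen, Greywater, Hollowpine, Ashgrove
Last habitat: Fernhollow with 94 animals

Round 1: Ashgrove=5 Briarlake=21 Cedarfen=13 Fernhollow=7 Greywater=17 Hollowpine=14 Ironridge=17 → close Briarlake (overflow 14)
  21÷6 = 3 each, +1 to first 3
Round 2: Ashgrove=9 Cedarfen=17 Fernhollow=11 Greywater=20 Hollowpine=17 Ironridge=20 → close Ironridge (overflow 15)
  20÷5 = 4 each, +1 to first 0
Round 3: Ashgrove=13 Cedarfen=21 Fernhollow=15 Greywater=24 Hollowpine=21 → close Cedarfen (overflow 14)
  21÷4 = 5 each, +1 to first 1
Round 4: Ashgrove=19 Fernhollow=20 Greywater=29 Hollowpine=26 → close Greywater (overflow 19)
  29÷3 = 9 each, +1 to first 2
Round 5: Ashgrove=29 Fernhollow=30 Hollowpine=35 → close Hollowpine (overflow 27)
  35÷2 = 17 each, +1 to first 1
Round 6: Ashgrove=47 Fernhollow=47 → close Ashgrove (overflow 42)
  47÷1 = 47 each, +1 to first 0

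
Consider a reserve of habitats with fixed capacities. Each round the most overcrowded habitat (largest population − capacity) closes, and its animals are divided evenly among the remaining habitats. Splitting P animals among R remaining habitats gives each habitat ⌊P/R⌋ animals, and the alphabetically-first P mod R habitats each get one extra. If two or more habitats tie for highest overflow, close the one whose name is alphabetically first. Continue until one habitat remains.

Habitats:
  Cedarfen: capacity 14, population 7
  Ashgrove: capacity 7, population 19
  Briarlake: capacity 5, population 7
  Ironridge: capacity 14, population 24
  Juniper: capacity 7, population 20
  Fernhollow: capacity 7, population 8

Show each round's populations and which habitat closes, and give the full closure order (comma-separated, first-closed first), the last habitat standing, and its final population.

Closure order: Juniper, Ashgrove, Ironridge, Briarlake, Fernhollow
Last habitat: Cedarfen with 85 animals

Round 1: Ashgrove=19 Briarlake=7 Cedarfen=7 Fernhollow=8 Ironridge=24 Juniper=20 → close Juniper (overflow 13)
  20÷5 = 4 each, +1 to first 0
Round 2: Ashgrove=23 Briarlake=11 Cedarfen=11 Fernhollow=12 Ironridge=28 → close Ashgrove (overflow 16)
  23÷4 = 5 each, +1 to first 3
Round 3: Briarlake=17 Cedarfen=17 Fernhollow=18 Ironridge=33 → close Ironridge (overflow 19)
  33÷3 = 11 each, +1 to first 0
Round 4: Briarlake=28 Cedarfen=28 Fernhollow=29 → close Briarlake (overflow 23)
  28÷2 = 14 each, +1 to first 0
Round 5: Cedarfen=42 Fernhollow=43 → close Fernhollow (overflow 36)
  43÷1 = 43 each, +1 to first 0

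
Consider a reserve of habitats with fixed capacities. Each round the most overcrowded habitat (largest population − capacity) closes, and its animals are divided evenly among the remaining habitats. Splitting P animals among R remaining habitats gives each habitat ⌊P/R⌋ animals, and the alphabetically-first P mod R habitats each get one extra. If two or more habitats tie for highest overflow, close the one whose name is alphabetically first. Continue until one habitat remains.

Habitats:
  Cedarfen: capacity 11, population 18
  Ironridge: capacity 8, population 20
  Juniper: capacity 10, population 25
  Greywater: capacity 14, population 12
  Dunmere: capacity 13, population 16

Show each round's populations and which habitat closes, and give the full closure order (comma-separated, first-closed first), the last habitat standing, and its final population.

Closure order: Juniper, Ironridge, Cedarfen, Dunmere
Last habitat: Greywater with 91 animals

Round 1: Cedarfen=18 Dunmere=16 Greywater=12 Ironridge=20 Juniper=25 → close Juniper (overflow 15)
  25÷4 = 6 each, +1 to first 1
Round 2: Cedarfen=25 Dunmere=22 Greywater=18 Ironridge=26 → close Ironridge (overflow 18)
  26÷3 = 8 each, +1 to first 2
Round 3: Cedarfen=34 Dunmere=31 Greywater=26 → close Cedarfen (overflow 23)
  34÷2 = 17 each, +1 to first 0
Round 4: Dunmere=48 Greywater=43 → close Dunmere (overflow 35)
  48÷1 = 48 each, +1 to first 0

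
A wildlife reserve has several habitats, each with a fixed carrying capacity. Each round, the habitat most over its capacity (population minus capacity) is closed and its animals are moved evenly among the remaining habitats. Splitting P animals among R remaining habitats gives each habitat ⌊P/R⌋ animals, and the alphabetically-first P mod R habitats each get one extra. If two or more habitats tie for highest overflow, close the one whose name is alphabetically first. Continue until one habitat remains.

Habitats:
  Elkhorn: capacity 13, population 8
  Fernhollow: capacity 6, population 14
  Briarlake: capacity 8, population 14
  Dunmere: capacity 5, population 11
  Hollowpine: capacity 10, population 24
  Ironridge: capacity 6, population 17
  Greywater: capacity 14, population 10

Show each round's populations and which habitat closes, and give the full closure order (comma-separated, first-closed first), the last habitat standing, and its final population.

Closure order: Hollowpine, Ironridge, Fernhollow, Briarlake, Dunmere, Elkhorn
Last habitat: Greywater with 98 animals

Round 1: Briarlake=14 Dunmere=11 Elkhorn=8 Fernhollow=14 Greywater=10 Hollowpine=24 Ironridge=17 → close Hollowpine (overflow 14)
  24÷6 = 4 each, +1 to first 0
Round 2: Briarlake=18 Dunmere=15 Elkhorn=12 Fernhollow=18 Greywater=14 Ironridge=21 → close Ironridge (overflow 15)
  21÷5 = 4 each, +1 to first 1
Round 3: Briarlake=23 Dunmere=19 Elkhorn=16 Fernhollow=22 Greywater=18 → close Fernhollow (overflow 16)
  22÷4 = 5 each, +1 to first 2
Round 4: Briarlake=29 Dunmere=25 Elkhorn=21 Greywater=23 → close Briarlake (overflow 21)
  29÷3 = 9 each, +1 to first 2
Round 5: Dunmere=35 Elkhorn=31 Greywater=32 → close Dunmere (overflow 30)
  35÷2 = 17 each, +1 to first 1
Round 6: Elkhorn=49 Greywater=49 → close Elkhorn (overflow 36)
  49÷1 = 49 each, +1 to first 0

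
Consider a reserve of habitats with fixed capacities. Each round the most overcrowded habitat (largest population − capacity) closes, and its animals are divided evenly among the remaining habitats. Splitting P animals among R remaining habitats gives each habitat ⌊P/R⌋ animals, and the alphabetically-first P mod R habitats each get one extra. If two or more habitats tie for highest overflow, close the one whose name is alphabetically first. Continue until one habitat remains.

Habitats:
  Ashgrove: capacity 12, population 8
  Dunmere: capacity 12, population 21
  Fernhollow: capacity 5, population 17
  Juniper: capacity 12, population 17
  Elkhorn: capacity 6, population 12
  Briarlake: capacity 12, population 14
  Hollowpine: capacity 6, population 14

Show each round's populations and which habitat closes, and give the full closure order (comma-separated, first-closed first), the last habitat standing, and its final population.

Closure order: Fernhollow, Dunmere, Hollowpine, Elkhorn, Briarlake, Juniper
Last habitat: Ashgrove with 103 animals

Round 1: Ashgrove=8 Briarlake=14 Dunmere=21 Elkhorn=12 Fernhollow=17 Hollowpine=14 Juniper=17 → close Fernhollow (overflow 12)
  17÷6 = 2 each, +1 to first 5
Round 2: Ashgrove=11 Briarlake=17 Dunmere=24 Elkhorn=15 Hollowpine=17 Juniper=19 → close Dunmere (overflow 12)
  24÷5 = 4 each, +1 to first 4
Round 3: Ashgrove=16 Briarlake=22 Elkhorn=20 Hollowpine=22 Juniper=23 → close Hollowpine (overflow 16)
  22÷4 = 5 each, +1 to first 2
Round 4: Ashgrove=22 Briarlake=28 Elkhorn=25 Juniper=28 → close Elkhorn (overflow 19)
  25÷3 = 8 each, +1 to first 1
Round 5: Ashgrove=31 Briarlake=36 Juniper=36 → close Briarlake (overflow 24)
  36÷2 = 18 each, +1 to first 0
Round 6: Ashgrove=49 Juniper=54 → close Juniper (overflow 42)
  54÷1 = 54 each, +1 to first 0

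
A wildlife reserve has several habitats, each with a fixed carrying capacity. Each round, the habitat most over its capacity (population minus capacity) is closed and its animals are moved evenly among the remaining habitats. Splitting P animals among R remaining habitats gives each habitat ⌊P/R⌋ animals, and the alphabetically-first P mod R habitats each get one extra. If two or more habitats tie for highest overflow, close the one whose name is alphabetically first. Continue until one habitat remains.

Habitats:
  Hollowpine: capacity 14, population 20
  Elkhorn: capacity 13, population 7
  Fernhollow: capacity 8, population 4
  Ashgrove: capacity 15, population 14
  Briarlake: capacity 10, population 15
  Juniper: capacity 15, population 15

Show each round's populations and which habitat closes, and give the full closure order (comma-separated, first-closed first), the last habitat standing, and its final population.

Round 1: Ashgrove=14 Briarlake=15 Elkhorn=7 Fernhollow=4 Hollowpine=20 Juniper=15 → close Hollowpine (overflow 6)
  20÷5 = 4 each, +1 to first 0
Round 2: Ashgrove=18 Briarlake=19 Elkhorn=11 Fernhollow=8 Juniper=19 → close Briarlake (overflow 9)
  19÷4 = 4 each, +1 to first 3
Round 3: Ashgrove=23 Elkhorn=16 Fernhollow=13 Juniper=23 → close Ashgrove (overflow 8)
  23÷3 = 7 each, +1 to first 2
Round 4: Elkhorn=24 Fernhollow=21 Juniper=30 → close Juniper (overflow 15)
  30÷2 = 15 each, +1 to first 0
Round 5: Elkhorn=39 Fernhollow=36 → close Fernhollow (overflow 28)
  36÷1 = 36 each, +1 to first 0

Closure order: Hollowpine, Briarlake, Ashgrove, Juniper, Fernhollow
Last habitat: Elkhorn with 75 animals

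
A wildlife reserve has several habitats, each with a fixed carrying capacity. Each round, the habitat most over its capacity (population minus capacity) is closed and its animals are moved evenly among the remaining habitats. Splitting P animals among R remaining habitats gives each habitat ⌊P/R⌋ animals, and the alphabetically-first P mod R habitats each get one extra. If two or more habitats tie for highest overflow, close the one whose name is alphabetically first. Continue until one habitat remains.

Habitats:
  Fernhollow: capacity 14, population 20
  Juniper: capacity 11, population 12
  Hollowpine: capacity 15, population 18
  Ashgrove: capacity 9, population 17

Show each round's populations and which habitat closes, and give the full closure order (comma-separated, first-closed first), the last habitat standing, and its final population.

Closure order: Ashgrove, Fernhollow, Hollowpine
Last habitat: Juniper with 67 animals

Round 1: Ashgrove=17 Fernhollow=20 Hollowpine=18 Juniper=12 → close Ashgrove (overflow 8)
  17÷3 = 5 each, +1 to first 2
Round 2: Fernhollow=26 Hollowpine=24 Juniper=17 → close Fernhollow (overflow 12)
  26÷2 = 13 each, +1 to first 0
Round 3: Hollowpine=37 Juniper=30 → close Hollowpine (overflow 22)
  37÷1 = 37 each, +1 to first 0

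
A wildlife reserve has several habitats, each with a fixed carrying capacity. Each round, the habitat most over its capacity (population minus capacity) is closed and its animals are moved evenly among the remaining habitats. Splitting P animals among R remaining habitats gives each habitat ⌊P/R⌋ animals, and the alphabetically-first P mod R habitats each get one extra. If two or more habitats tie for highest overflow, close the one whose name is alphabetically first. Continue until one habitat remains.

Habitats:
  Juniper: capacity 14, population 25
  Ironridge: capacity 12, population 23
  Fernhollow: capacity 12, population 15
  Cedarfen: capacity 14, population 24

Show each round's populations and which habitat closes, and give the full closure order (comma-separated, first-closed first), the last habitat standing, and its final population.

Round 1: Cedarfen=24 Fernhollow=15 Ironridge=23 Juniper=25 → close Ironridge (overflow 11)
  23÷3 = 7 each, +1 to first 2
Round 2: Cedarfen=32 Fernhollow=23 Juniper=32 → close Cedarfen (overflow 18)
  32÷2 = 16 each, +1 to first 0
Round 3: Fernhollow=39 Juniper=48 → close Juniper (overflow 34)
  48÷1 = 48 each, +1 to first 0

Closure order: Ironridge, Cedarfen, Juniper
Last habitat: Fernhollow with 87 animals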